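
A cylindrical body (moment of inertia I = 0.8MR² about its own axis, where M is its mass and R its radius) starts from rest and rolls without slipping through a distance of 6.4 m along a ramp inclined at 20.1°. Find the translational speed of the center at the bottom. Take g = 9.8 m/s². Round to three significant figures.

v ≈ 4.89 m/s

The moment of inertia is 0.8MR², giving k ≡ I/(MR²) = 0.8.
Pure rolling means v = ωR; then KE = ½Mv² + ½I(v/R)² = ½(1+k)Mv² = (9/10)Mv².
The vertical drop is h = L sinθ = 6.4 × sin20.1° = 2.199 m.
Energy conservation: Mgh = (9/10)Mv², so v = √(2gh/(1+k)) = √(2 × 9.8 × 2.199 / 1.8) ≈ 4.89 m/s.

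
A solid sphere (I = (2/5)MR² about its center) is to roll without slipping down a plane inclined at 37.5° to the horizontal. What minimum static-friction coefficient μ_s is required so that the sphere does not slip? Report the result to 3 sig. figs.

The moment of inertia is (2/5)MR², giving k ≡ I/(MR²) = 0.4.
Along the incline Mg sinθ − f = Ma, and torque about the center fR = Iα = kMR²(a/R) gives f = kMa.
These give a = g sinθ/(1+k) and the required friction f = kMg sinθ/(1+k).
With N = Mg cosθ, the no-slip condition f ≤ μN gives μ_min = f/N = k tanθ/(1+k).
μ_min = 0.4 × tan37.5° / 1.4 ≈ 0.219.

μ_min ≈ 0.219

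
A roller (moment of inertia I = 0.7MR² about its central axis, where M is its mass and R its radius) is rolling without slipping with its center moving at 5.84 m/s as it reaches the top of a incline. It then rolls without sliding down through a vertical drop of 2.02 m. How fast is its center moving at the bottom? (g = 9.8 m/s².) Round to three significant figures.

The moment of inertia is 0.7MR², giving k ≡ I/(MR²) = 0.7.
Rolling without slipping gives ω = v/R, so the total kinetic energy is ½Mv² + ½Iω² = ½(1+k)Mv² = (17/20)Mv².
Conserving energy between top and bottom: (17/20)Mv² = (17/20)Mv₀² + Mgh, hence v² = v₀² + 2gh/(1+k).
v = √(5.84² + 2×9.8×2.02/1.7) = √57.4 ≈ 7.58 m/s.

v ≈ 7.58 m/s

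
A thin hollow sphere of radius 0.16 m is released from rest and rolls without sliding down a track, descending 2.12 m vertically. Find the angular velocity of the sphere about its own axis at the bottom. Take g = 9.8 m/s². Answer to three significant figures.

The moment of inertia is (2/3)MR², giving k ≡ I/(MR²) = 2/3.
Pure rolling means v = ωR; then KE = ½Mv² + ½I(v/R)² = ½(1+k)Mv² = (5/6)Mv².
Energy conservation Mgh = ½(1+k)Mv² gives v = √(2gh/(1+k)) = √(2 × 9.8 × 2.12 / 1.667) = 4.993 m/s.
The angular speed follows from ω = v/R = 4.993/0.16 ≈ 31.2 rad/s.

ω ≈ 31.2 rad/s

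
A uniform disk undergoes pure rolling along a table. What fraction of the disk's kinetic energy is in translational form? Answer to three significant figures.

Here I = (1/2)MR², so the shape factor k = I/(MR²) = 0.5.
With ω = v/R, KE_trans = ½Mv² and KE_rot = ½Iω² = ½kMv², so KE_total = ½(1+k)Mv².
The translational fraction is therefore 1/(1+k) = 1/1.5 ≈ 0.667.

fraction ≈ 0.667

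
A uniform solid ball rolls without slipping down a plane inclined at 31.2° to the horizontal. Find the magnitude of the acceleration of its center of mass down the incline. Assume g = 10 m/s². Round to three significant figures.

The moment of inertia is (2/5)MR², giving k ≡ I/(MR²) = 0.4.
Along the incline Mg sinθ − f = Ma, and torque about the center fR = Iα = kMR²(a/R) gives f = kMa.
Eliminating f: Mg sinθ = (1+k)Ma, so a = g sinθ/(1+k) = 10 × sin31.2° / 1.4 ≈ 3.70 m/s².

a ≈ 3.70 m/s²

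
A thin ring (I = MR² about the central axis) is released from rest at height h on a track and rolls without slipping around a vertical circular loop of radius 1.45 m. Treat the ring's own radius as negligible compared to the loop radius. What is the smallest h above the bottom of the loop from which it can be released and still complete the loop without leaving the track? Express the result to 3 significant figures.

The moment of inertia is MR², giving k ≡ I/(MR²) = 1.
At the top of the loop, the minimum-contact condition is Mg = Mv_top²/r, so v_top² = gr.
With ω = v/R, the kinetic energy at speed v is ½(1+k)Mv² = Mv².
Energy conservation from release (height h) to the top (height 2r): Mgh = Mg(2r) + M·gr.
Thus h_min = 2r + (1+k)r/2 = r(2 + 2/2) = 1.45 × 3 ≈ 4.35 m.

h_min ≈ 4.35 m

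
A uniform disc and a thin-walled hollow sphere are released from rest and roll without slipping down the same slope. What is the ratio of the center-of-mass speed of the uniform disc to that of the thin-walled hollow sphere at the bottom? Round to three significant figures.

v_ratio ≈ 1.05

Each satisfies Mgh = ½(1+k)Mv² with k = I/(MR²), so v ∝ 1/√(1+k).
For the uniform disc k = 0.5; for the thin-walled hollow sphere k = 2/3.
v₁/v₂ = √((1+k₂)/(1+k₁)) = √(1.667/1.5) ≈ 1.05.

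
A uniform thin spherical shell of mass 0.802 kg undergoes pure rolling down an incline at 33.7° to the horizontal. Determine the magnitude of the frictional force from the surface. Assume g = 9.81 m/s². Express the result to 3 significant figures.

Here I = (2/3)MR², so the shape factor k = I/(MR²) = 2/3.
Along the incline Mg sinθ − f = Ma, and torque about the center fR = Iα = kMR²(a/R) gives f = kMa.
Combining, a = g sinθ/(1+k) and f = kMa = kMg sinθ/(1+k).
f = (2/3) × 0.802 × 9.81 × sin33.7° / 1.667 ≈ 1.75 N.

f ≈ 1.75 N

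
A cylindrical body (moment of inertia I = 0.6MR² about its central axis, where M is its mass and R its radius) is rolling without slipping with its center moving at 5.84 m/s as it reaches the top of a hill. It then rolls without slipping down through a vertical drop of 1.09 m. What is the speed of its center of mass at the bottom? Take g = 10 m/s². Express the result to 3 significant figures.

v ≈ 6.91 m/s

The moment of inertia is 0.6MR², giving k ≡ I/(MR²) = 0.6.
Rolling without slipping gives ω = v/R, so the total kinetic energy is ½Mv² + ½Iω² = ½(1+k)Mv² = (4/5)Mv².
Energy conservation: (4/5)Mv₀² + Mgh = (4/5)Mv², so v² = v₀² + 2gh/(1+k).
v = √(5.84² + 2×10×1.09/1.6) = √47.73 ≈ 6.91 m/s.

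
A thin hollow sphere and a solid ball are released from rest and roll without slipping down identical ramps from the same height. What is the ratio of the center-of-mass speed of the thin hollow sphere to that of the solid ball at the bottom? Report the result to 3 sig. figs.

v_ratio ≈ 0.917

Each satisfies Mgh = ½(1+k)Mv² with k = I/(MR²), so v ∝ 1/√(1+k).
For the thin hollow sphere k = 2/3; for the solid ball k = 0.4.
v₁/v₂ = √((1+k₂)/(1+k₁)) = √(1.4/1.667) ≈ 0.917.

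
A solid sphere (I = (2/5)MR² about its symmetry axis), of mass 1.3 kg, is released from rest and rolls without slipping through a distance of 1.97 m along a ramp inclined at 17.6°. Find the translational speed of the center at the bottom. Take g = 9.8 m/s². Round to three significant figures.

Here I = (2/5)MR², so the shape factor k = I/(MR²) = 0.4.
Rolling without slipping gives ω = v/R, so the total kinetic energy is ½Mv² + ½Iω² = ½(1+k)Mv² = (7/10)Mv².
The vertical drop is h = L sinθ = 1.97 × sin17.6° = 0.5957 m.
Setting Mgh = (7/10)Mv² gives v = √(2gh/(1+k)) = √(2·9.8·0.5957/1.4) ≈ 2.89 m/s.

v ≈ 2.89 m/s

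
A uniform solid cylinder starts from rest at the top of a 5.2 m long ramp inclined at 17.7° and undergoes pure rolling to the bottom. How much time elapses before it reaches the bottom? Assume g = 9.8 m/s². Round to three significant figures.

Here I = (1/2)MR², so the shape factor k = I/(MR²) = 0.5.
Along the incline Mg sinθ − f = Ma, and torque about the center fR = Iα = kMR²(a/R) gives f = kMa.
Hence a = g sinθ/(1+k) = 9.8×sin17.7°/1.5 = 1.986 m/s².
With constant a from rest, t = √(2L/a) = √(2·5.2/1.986) ≈ 2.29 s.

t ≈ 2.29 s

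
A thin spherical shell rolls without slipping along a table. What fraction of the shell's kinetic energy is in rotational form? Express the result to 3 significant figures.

The moment of inertia is (2/3)MR², giving k ≡ I/(MR²) = 2/3.
Since ω = v/R, the translational part is ½Mv² and the rotational part is ½I(v/R)² = ½kMv²; the total is ½(1+k)Mv².
The rotational fraction is therefore k/(1+k) = (2/3)/1.667 ≈ 0.400.

fraction ≈ 0.400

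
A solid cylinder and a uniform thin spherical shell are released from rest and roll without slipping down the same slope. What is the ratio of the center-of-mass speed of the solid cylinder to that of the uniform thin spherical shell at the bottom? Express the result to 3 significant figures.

v_ratio ≈ 1.05

Each satisfies Mgh = ½(1+k)Mv² with k = I/(MR²), so v ∝ 1/√(1+k).
For the solid cylinder k = 0.5; for the uniform thin spherical shell k = 2/3.
v₁/v₂ = √((1+k₂)/(1+k₁)) = √(1.667/1.5) ≈ 1.05.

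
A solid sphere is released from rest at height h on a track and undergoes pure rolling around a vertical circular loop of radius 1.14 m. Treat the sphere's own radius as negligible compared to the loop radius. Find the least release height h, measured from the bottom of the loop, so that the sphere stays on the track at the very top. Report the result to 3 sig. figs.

For this body I = (2/5)MR², i.e. k = I/(MR²) = 0.4.
At the top, contact is just lost when gravity alone supplies the centripetal force: Mg = Mv_top²/r, i.e. v_top² = gr.
With ω = v/R, the kinetic energy at speed v is ½(1+k)Mv² = (7/10)Mv².
Energy conservation from release (height h) to the top (height 2r): Mgh = Mg(2r) + (7/10)M·gr.
Thus h_min = 2r + (1+k)r/2 = r(2 + 1.4/2) = 1.14 × 2.7 ≈ 3.08 m.

h_min ≈ 3.08 m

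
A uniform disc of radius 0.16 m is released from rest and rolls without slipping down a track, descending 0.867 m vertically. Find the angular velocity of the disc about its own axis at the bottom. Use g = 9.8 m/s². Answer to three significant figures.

ω ≈ 21.0 rad/s

Here I = (1/2)MR², so the shape factor k = I/(MR²) = 0.5.
Pure rolling means v = ωR; then KE = ½Mv² + ½I(v/R)² = ½(1+k)Mv² = (3/4)Mv².
Energy conservation Mgh = ½(1+k)Mv² gives v = √(2gh/(1+k)) = √(2 × 9.8 × 0.867 / 1.5) = 3.366 m/s.
Then ω = v/R = 3.366 / 0.16 ≈ 21.0 rad/s.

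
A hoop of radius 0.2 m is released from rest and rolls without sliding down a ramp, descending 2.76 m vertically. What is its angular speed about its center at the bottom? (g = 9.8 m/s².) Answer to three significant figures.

With I = MR², the ratio k = I/(MR²) is 1.
The rolling condition ω = v/R makes the rotational term ½I(v/R)² = ½kMv², so KE_total = ½(1+k)Mv² = Mv².
Energy conservation Mgh = ½(1+k)Mv² gives v = √(2gh/(1+k)) = √(2 × 9.8 × 2.76 / 2) = 5.201 m/s.
The angular speed follows from ω = v/R = 5.201/0.2 ≈ 26.0 rad/s.

ω ≈ 26.0 rad/s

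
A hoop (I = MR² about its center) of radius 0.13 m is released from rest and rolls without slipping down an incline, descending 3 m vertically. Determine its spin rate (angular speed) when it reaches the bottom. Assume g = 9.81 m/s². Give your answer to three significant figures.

Here I = MR², so the shape factor k = I/(MR²) = 1.
The rolling condition ω = v/R makes the rotational term ½I(v/R)² = ½kMv², so KE_total = ½(1+k)Mv² = Mv².
Energy conservation Mgh = ½(1+k)Mv² gives v = √(2gh/(1+k)) = √(2 × 9.81 × 3 / 2) = 5.425 m/s.
The angular speed follows from ω = v/R = 5.425/0.13 ≈ 41.7 rad/s.

ω ≈ 41.7 rad/s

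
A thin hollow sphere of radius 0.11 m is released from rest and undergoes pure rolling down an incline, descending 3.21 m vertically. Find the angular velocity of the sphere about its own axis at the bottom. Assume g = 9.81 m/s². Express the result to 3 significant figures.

ω ≈ 55.9 rad/s

The moment of inertia is (2/3)MR², giving k ≡ I/(MR²) = 2/3.
The rolling condition ω = v/R makes the rotational term ½I(v/R)² = ½kMv², so KE_total = ½(1+k)Mv² = (5/6)Mv².
Energy conservation Mgh = ½(1+k)Mv² gives v = √(2gh/(1+k)) = √(2 × 9.81 × 3.21 / 1.667) = 6.147 m/s.
Then ω = v/R = 6.147 / 0.11 ≈ 55.9 rad/s.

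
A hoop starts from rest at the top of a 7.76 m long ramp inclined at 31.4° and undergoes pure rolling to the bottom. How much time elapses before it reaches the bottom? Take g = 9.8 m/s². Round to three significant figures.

t ≈ 2.47 s

Here I = MR², so the shape factor k = I/(MR²) = 1.
Translational: Mg sinθ − f = Ma. Rotational about the CM: fR = Iα = kMRa, so f = kMa.
Hence a = g sinθ/(1+k) = 9.8×sin31.4°/2 = 2.553 m/s².
With constant a from rest, t = √(2L/a) = √(2·7.76/2.553) ≈ 2.47 s.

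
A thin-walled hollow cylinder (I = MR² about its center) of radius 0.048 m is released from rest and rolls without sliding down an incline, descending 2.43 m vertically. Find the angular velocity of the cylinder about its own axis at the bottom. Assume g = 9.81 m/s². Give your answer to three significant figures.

The moment of inertia is MR², giving k ≡ I/(MR²) = 1.
Pure rolling means v = ωR; then KE = ½Mv² + ½I(v/R)² = ½(1+k)Mv² = Mv².
Energy conservation Mgh = ½(1+k)Mv² gives v = √(2gh/(1+k)) = √(2 × 9.81 × 2.43 / 2) = 4.882 m/s.
The angular speed follows from ω = v/R = 4.882/0.048 ≈ 102 rad/s.

ω ≈ 102 rad/s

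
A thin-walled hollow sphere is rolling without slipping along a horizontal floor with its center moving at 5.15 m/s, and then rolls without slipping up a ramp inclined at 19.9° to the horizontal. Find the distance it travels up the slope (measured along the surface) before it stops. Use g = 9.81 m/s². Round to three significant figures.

d ≈ 6.62 m

The moment of inertia is (2/3)MR², giving k ≡ I/(MR²) = 2/3.
Pure rolling means v = ωR; then KE = ½Mv² + ½I(v/R)² = ½(1+k)Mv² = (5/6)Mv².
Setting this equal to Mgh gives the vertical rise h = (1+k)v₀²/(2g) = 1.667×5.15²/(2×9.81) = 2.253 m.
The distance along the slope is d = h/sinθ = 2.253/sin19.9° ≈ 6.62 m.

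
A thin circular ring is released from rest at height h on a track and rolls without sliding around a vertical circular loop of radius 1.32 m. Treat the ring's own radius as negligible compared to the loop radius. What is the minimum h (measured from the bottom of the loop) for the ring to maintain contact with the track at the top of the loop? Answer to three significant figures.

With I = MR², the ratio k = I/(MR²) is 1.
At the top of the loop, the minimum-contact condition is Mg = Mv_top²/r, so v_top² = gr.
With ω = v/R, the kinetic energy at speed v is ½(1+k)Mv² = Mv².
Energy conservation from release (height h) to the top (height 2r): Mgh = Mg(2r) + M·gr.
Thus h_min = 2r + (1+k)r/2 = r(2 + 2/2) = 1.32 × 3 ≈ 3.96 m.

h_min ≈ 3.96 m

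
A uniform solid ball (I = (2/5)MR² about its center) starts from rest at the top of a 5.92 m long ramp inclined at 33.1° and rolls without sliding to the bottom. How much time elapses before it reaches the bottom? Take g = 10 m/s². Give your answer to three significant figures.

t ≈ 1.74 s

The moment of inertia is (2/5)MR², giving k ≡ I/(MR²) = 0.4.
Along the incline Mg sinθ − f = Ma, and torque about the center fR = Iα = kMR²(a/R) gives f = kMa.
Hence a = g sinθ/(1+k) = 10×sin33.1°/1.4 = 3.901 m/s².
With constant a from rest, t = √(2L/a) = √(2·5.92/3.901) ≈ 1.74 s.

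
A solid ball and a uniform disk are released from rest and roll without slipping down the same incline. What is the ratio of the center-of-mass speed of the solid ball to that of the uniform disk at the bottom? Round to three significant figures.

v_ratio ≈ 1.04

Each satisfies Mgh = ½(1+k)Mv² with k = I/(MR²), so v ∝ 1/√(1+k).
For the solid ball k = 0.4; for the uniform disk k = 0.5.
v₁/v₂ = √((1+k₂)/(1+k₁)) = √(1.5/1.4) ≈ 1.04.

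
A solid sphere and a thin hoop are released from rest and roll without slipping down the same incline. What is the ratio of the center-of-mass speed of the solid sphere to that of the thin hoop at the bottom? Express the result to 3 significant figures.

Each satisfies Mgh = ½(1+k)Mv² with k = I/(MR²), so v ∝ 1/√(1+k).
For the solid sphere k = 0.4; for the thin hoop k = 1.
v₁/v₂ = √((1+k₂)/(1+k₁)) = √(2/1.4) ≈ 1.20.

v_ratio ≈ 1.20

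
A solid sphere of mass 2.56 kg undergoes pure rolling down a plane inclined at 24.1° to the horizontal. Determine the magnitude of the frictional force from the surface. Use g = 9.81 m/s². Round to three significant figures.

Here I = (2/5)MR², so the shape factor k = I/(MR²) = 0.4.
Along the incline Mg sinθ − f = Ma, and torque about the center fR = Iα = kMR²(a/R) gives f = kMa.
Combining, a = g sinθ/(1+k) and f = kMa = kMg sinθ/(1+k).
f = 0.4 × 2.56 × 9.81 × sin24.1° / 1.4 ≈ 2.93 N.

f ≈ 2.93 N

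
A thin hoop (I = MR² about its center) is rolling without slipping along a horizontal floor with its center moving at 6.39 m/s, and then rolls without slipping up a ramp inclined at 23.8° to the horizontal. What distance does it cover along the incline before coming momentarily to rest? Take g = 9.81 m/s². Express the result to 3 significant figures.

d ≈ 10.3 m

With I = MR², the ratio k = I/(MR²) is 1.
The rolling condition ω = v/R makes the rotational term ½I(v/R)² = ½kMv², so KE_total = ½(1+k)Mv² = Mv².
Setting this equal to Mgh gives the vertical rise h = (1+k)v₀²/(2g) = 2×6.39²/(2×9.81) = 4.162 m.
The distance along the slope is d = h/sinθ = 4.162/sin23.8° ≈ 10.3 m.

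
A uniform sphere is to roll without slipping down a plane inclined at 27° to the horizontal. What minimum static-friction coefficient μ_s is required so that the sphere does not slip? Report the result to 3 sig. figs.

Here I = (2/5)MR², so the shape factor k = I/(MR²) = 0.4.
Translational: Mg sinθ − f = Ma. Rotational about the CM: fR = Iα = kMRa, so f = kMa.
These give a = g sinθ/(1+k) and the required friction f = kMg sinθ/(1+k).
The normal force is N = Mg cosθ, so μ_min = f/N = k tanθ/(1+k).
μ_min = 0.4 × tan27° / 1.4 ≈ 0.146.

μ_min ≈ 0.146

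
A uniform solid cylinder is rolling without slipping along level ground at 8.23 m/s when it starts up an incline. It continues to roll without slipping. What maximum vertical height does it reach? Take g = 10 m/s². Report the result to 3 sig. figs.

With I = (1/2)MR², the ratio k = I/(MR²) is 0.5.
Since it rolls without slipping, ω = v/R and KE = ½Mv² + ½Iω² = ½(1+k)Mv² = (3/4)Mv².
All of this converts to potential energy at the highest point: (3/4)Mv₀² = Mgh.
Thus h = (1+k)v₀²/(2g) = 1.5 × 8.23² / (2 × 10) ≈ 5.08 m.

h ≈ 5.08 m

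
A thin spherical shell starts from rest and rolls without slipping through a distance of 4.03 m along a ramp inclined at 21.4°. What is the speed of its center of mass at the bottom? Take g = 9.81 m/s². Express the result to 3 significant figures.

v ≈ 4.16 m/s

The moment of inertia is (2/3)MR², giving k ≡ I/(MR²) = 2/3.
Rolling without slipping gives ω = v/R, so the total kinetic energy is ½Mv² + ½Iω² = ½(1+k)Mv² = (5/6)Mv².
The vertical drop is h = L sinθ = 4.03 × sin21.4° = 1.47 m.
Setting Mgh = (5/6)Mv² gives v = √(2gh/(1+k)) = √(2·9.81·1.47/1.667) ≈ 4.16 m/s.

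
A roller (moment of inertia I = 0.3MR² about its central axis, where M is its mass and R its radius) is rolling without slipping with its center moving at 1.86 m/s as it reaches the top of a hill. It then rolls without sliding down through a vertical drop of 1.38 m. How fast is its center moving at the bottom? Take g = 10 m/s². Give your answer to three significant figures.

For this body I = 0.3MR², i.e. k = I/(MR²) = 0.3.
Pure rolling means v = ωR; then KE = ½Mv² + ½I(v/R)² = ½(1+k)Mv² = (13/20)Mv².
Energy conservation: (13/20)Mv₀² + Mgh = (13/20)Mv², so v² = v₀² + 2gh/(1+k).
v = √(1.86² + 2×10×1.38/1.3) = √24.69 ≈ 4.97 m/s.

v ≈ 4.97 m/s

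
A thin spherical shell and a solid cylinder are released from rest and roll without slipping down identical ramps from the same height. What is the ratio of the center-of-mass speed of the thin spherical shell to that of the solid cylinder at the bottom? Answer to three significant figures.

v_ratio ≈ 0.949

Each satisfies Mgh = ½(1+k)Mv² with k = I/(MR²), so v ∝ 1/√(1+k).
For the thin spherical shell k = 2/3; for the solid cylinder k = 0.5.
v₁/v₂ = √((1+k₂)/(1+k₁)) = √(1.5/1.667) ≈ 0.949.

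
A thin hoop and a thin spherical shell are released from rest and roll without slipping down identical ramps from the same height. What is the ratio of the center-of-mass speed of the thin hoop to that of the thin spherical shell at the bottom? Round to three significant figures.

v_ratio ≈ 0.913

Each satisfies Mgh = ½(1+k)Mv² with k = I/(MR²), so v ∝ 1/√(1+k).
For the thin hoop k = 1; for the thin spherical shell k = 2/3.
v₁/v₂ = √((1+k₂)/(1+k₁)) = √(1.667/2) ≈ 0.913.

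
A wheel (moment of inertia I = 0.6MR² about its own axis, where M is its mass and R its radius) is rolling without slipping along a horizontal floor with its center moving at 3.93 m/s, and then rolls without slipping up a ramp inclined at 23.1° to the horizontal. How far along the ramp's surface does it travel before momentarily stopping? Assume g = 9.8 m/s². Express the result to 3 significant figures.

d ≈ 3.21 m

The moment of inertia is 0.6MR², giving k ≡ I/(MR²) = 0.6.
Since it rolls without slipping, ω = v/R and KE = ½Mv² + ½Iω² = ½(1+k)Mv² = (4/5)Mv².
Setting this equal to Mgh gives the vertical rise h = (1+k)v₀²/(2g) = 1.6×3.93²/(2×9.8) = 1.261 m.
The distance along the slope is d = h/sinθ = 1.261/sin23.1° ≈ 3.21 m.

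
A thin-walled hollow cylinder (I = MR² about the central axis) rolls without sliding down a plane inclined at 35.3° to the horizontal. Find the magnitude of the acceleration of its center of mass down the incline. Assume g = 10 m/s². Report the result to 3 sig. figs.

For this body I = MR², i.e. k = I/(MR²) = 1.
Translational: Mg sinθ − f = Ma. Rotational about the CM: fR = Iα = kMRa, so f = kMa.
Eliminating f: Mg sinθ = (1+k)Ma, so a = g sinθ/(1+k) = 10 × sin35.3° / 2 ≈ 2.89 m/s².

a ≈ 2.89 m/s²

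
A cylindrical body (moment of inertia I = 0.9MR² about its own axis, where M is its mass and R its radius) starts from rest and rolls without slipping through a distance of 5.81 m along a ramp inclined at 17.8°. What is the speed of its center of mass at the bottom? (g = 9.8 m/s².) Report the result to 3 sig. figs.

v ≈ 4.28 m/s

For this body I = 0.9MR², i.e. k = I/(MR²) = 0.9.
Since it rolls without slipping, ω = v/R and KE = ½Mv² + ½Iω² = ½(1+k)Mv² = (19/20)Mv².
The vertical drop is h = L sinθ = 5.81 × sin17.8° = 1.776 m.
Setting Mgh = (19/20)Mv² gives v = √(2gh/(1+k)) = √(2·9.8·1.776/1.9) ≈ 4.28 m/s.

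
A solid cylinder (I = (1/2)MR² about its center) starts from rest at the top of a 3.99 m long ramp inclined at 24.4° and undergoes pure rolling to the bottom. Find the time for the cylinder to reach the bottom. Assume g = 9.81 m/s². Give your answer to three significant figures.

Here I = (1/2)MR², so the shape factor k = I/(MR²) = 0.5.
Newton's second law down the slope: Mg sinθ − f = Ma. The torque equation fR = Iα (with α = a/R) gives f = kMa.
Hence a = g sinθ/(1+k) = 9.81×sin24.4°/1.5 = 2.702 m/s².
Starting from rest, L = ½at², so t = √(2L/a) = √(2×3.99/2.702) ≈ 1.72 s.

t ≈ 1.72 s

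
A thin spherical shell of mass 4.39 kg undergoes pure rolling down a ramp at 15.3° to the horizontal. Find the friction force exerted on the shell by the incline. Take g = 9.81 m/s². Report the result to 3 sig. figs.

Here I = (2/3)MR², so the shape factor k = I/(MR²) = 2/3.
Newton's second law down the slope: Mg sinθ − f = Ma. The torque equation fR = Iα (with α = a/R) gives f = kMa.
Combining, a = g sinθ/(1+k) and f = kMa = kMg sinθ/(1+k).
f = (2/3) × 4.39 × 9.81 × sin15.3° / 1.667 ≈ 4.55 N.

f ≈ 4.55 N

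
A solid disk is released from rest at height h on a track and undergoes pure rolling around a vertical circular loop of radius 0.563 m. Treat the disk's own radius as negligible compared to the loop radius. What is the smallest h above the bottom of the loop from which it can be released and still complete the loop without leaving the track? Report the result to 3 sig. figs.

The moment of inertia is (1/2)MR², giving k ≡ I/(MR²) = 0.5.
At the top, contact is just lost when gravity alone supplies the centripetal force: Mg = Mv_top²/r, i.e. v_top² = gr.
With ω = v/R, the kinetic energy at speed v is ½(1+k)Mv² = (3/4)Mv².
Energy conservation from release (height h) to the top (height 2r): Mgh = Mg(2r) + (3/4)M·gr.
Thus h_min = 2r + (1+k)r/2 = r(2 + 1.5/2) = 0.563 × 2.75 ≈ 1.55 m.

h_min ≈ 1.55 m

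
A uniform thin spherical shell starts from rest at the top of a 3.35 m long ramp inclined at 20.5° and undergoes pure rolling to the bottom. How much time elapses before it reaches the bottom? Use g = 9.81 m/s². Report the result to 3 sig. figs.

t ≈ 1.80 s

Here I = (2/3)MR², so the shape factor k = I/(MR²) = 2/3.
Translational: Mg sinθ − f = Ma. Rotational about the CM: fR = Iα = kMRa, so f = kMa.
Hence a = g sinθ/(1+k) = 9.81×sin20.5°/1.667 = 2.061 m/s².
Starting from rest, L = ½at², so t = √(2L/a) = √(2×3.35/2.061) ≈ 1.80 s.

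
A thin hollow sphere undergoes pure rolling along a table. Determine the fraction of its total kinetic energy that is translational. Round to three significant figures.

fraction ≈ 0.600

The moment of inertia is (2/3)MR², giving k ≡ I/(MR²) = 2/3.
Since ω = v/R, the translational part is ½Mv² and the rotational part is ½I(v/R)² = ½kMv²; the total is ½(1+k)Mv².
The translational fraction is therefore 1/(1+k) = 1/1.667 ≈ 0.600.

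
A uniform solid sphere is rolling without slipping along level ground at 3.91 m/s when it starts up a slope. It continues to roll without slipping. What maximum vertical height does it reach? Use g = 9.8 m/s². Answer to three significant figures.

The moment of inertia is (2/5)MR², giving k ≡ I/(MR²) = 0.4.
The rolling condition ω = v/R makes the rotational term ½I(v/R)² = ½kMv², so KE_total = ½(1+k)Mv² = (7/10)Mv².
All of this converts to potential energy at the highest point: (7/10)Mv₀² = Mgh.
Thus h = (1+k)v₀²/(2g) = 1.4 × 3.91² / (2 × 9.8) ≈ 1.09 m.

h ≈ 1.09 m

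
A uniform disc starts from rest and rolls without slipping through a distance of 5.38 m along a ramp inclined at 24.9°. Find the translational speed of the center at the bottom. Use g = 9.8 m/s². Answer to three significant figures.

Here I = (1/2)MR², so the shape factor k = I/(MR²) = 0.5.
Rolling without slipping gives ω = v/R, so the total kinetic energy is ½Mv² + ½Iω² = ½(1+k)Mv² = (3/4)Mv².
The vertical drop is h = L sinθ = 5.38 × sin24.9° = 2.265 m.
Energy conservation: Mgh = (3/4)Mv², so v = √(2gh/(1+k)) = √(2 × 9.8 × 2.265 / 1.5) ≈ 5.44 m/s.

v ≈ 5.44 m/s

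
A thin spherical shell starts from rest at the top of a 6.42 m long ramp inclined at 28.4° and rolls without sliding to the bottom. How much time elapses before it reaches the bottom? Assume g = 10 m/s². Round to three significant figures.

t ≈ 2.12 s

With I = (2/3)MR², the ratio k = I/(MR²) is 2/3.
Translational: Mg sinθ − f = Ma. Rotational about the CM: fR = Iα = kMRa, so f = kMa.
Hence a = g sinθ/(1+k) = 10×sin28.4°/1.667 = 2.854 m/s².
Starting from rest, L = ½at², so t = √(2L/a) = √(2×6.42/2.854) ≈ 2.12 s.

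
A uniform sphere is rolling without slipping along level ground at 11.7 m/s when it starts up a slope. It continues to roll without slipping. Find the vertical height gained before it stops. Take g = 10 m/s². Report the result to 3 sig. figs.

h ≈ 9.58 m

With I = (2/5)MR², the ratio k = I/(MR²) is 0.4.
Since it rolls without slipping, ω = v/R and KE = ½Mv² + ½Iω² = ½(1+k)Mv² = (7/10)Mv².
All of this converts to potential energy at the highest point: (7/10)Mv₀² = Mgh.
Thus h = (1+k)v₀²/(2g) = 1.4 × 11.7² / (2 × 10) ≈ 9.58 m.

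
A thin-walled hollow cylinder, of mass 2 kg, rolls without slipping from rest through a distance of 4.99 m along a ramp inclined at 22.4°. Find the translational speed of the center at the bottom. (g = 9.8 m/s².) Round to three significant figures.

v ≈ 4.32 m/s

For this body I = MR², i.e. k = I/(MR²) = 1.
Since it rolls without slipping, ω = v/R and KE = ½Mv² + ½Iω² = ½(1+k)Mv² = Mv².
The vertical drop is h = L sinθ = 4.99 × sin22.4° = 1.902 m.
Setting Mgh = Mv² gives v = √(2gh/(1+k)) = √(2·9.8·1.902/2) ≈ 4.32 m/s.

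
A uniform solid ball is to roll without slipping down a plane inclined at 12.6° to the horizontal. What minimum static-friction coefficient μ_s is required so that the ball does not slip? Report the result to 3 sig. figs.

μ_min ≈ 0.0639

With I = (2/5)MR², the ratio k = I/(MR²) is 0.4.
Along the incline Mg sinθ − f = Ma, and torque about the center fR = Iα = kMR²(a/R) gives f = kMa.
These give a = g sinθ/(1+k) and the required friction f = kMg sinθ/(1+k).
With N = Mg cosθ, the no-slip condition f ≤ μN gives μ_min = f/N = k tanθ/(1+k).
μ_min = 0.4 × tan12.6° / 1.4 ≈ 0.0639.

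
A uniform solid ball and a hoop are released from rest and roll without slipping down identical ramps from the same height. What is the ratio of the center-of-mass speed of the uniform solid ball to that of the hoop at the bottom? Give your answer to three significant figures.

v_ratio ≈ 1.20

Each satisfies Mgh = ½(1+k)Mv² with k = I/(MR²), so v ∝ 1/√(1+k).
For the uniform solid ball k = 0.4; for the hoop k = 1.
v₁/v₂ = √((1+k₂)/(1+k₁)) = √(2/1.4) ≈ 1.20.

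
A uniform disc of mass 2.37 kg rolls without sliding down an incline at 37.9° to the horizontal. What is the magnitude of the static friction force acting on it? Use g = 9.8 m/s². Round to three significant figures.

f ≈ 4.76 N

The moment of inertia is (1/2)MR², giving k ≡ I/(MR²) = 0.5.
Along the incline Mg sinθ − f = Ma, and torque about the center fR = Iα = kMR²(a/R) gives f = kMa.
Combining, a = g sinθ/(1+k) and f = kMa = kMg sinθ/(1+k).
f = 0.5 × 2.37 × 9.8 × sin37.9° / 1.5 ≈ 4.76 N.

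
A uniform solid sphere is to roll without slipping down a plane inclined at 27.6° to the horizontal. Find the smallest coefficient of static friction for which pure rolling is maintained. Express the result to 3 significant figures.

μ_min ≈ 0.149

Here I = (2/5)MR², so the shape factor k = I/(MR²) = 0.4.
Translational: Mg sinθ − f = Ma. Rotational about the CM: fR = Iα = kMRa, so f = kMa.
These give a = g sinθ/(1+k) and the required friction f = kMg sinθ/(1+k).
The normal force is N = Mg cosθ, so μ_min = f/N = k tanθ/(1+k).
μ_min = 0.4 × tan27.6° / 1.4 ≈ 0.149.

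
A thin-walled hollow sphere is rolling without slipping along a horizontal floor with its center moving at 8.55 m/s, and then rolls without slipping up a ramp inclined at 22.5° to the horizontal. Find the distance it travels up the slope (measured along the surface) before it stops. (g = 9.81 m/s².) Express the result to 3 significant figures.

Here I = (2/3)MR², so the shape factor k = I/(MR²) = 2/3.
Since it rolls without slipping, ω = v/R and KE = ½Mv² + ½Iω² = ½(1+k)Mv² = (5/6)Mv².
Setting this equal to Mgh gives the vertical rise h = (1+k)v₀²/(2g) = 1.667×8.55²/(2×9.81) = 6.21 m.
Along the incline, d = h/sinθ = 6.21/sin22.5° ≈ 16.2 m.

d ≈ 16.2 m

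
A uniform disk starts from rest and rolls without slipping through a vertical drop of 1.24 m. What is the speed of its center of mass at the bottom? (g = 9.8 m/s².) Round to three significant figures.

Here I = (1/2)MR², so the shape factor k = I/(MR²) = 0.5.
The rolling condition ω = v/R makes the rotational term ½I(v/R)² = ½kMv², so KE_total = ½(1+k)Mv² = (3/4)Mv².
Setting Mgh = (3/4)Mv² gives v = √(2gh/(1+k)) = √(2·9.8·1.24/1.5) ≈ 4.03 m/s.

v ≈ 4.03 m/s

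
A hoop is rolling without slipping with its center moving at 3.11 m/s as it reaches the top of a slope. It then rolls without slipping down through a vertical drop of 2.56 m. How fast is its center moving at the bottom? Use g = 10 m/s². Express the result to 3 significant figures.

For this body I = MR², i.e. k = I/(MR²) = 1.
Pure rolling means v = ωR; then KE = ½Mv² + ½I(v/R)² = ½(1+k)Mv² = Mv².
Conserving energy between top and bottom: Mv² = Mv₀² + Mgh, hence v² = v₀² + 2gh/(1+k).
v = √(3.11² + 2×10×2.56/2) = √35.27 ≈ 5.94 m/s.

v ≈ 5.94 m/s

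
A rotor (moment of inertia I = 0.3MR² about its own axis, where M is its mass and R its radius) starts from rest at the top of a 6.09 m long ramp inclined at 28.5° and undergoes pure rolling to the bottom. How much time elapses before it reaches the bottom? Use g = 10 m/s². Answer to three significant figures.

t ≈ 1.82 s

For this body I = 0.3MR², i.e. k = I/(MR²) = 0.3.
Translational: Mg sinθ − f = Ma. Rotational about the CM: fR = Iα = kMRa, so f = kMa.
Hence a = g sinθ/(1+k) = 10×sin28.5°/1.3 = 3.67 m/s².
With constant a from rest, t = √(2L/a) = √(2·6.09/3.67) ≈ 1.82 s.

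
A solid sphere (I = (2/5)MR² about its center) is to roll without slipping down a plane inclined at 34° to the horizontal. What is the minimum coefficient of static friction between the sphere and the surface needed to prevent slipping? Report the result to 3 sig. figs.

μ_min ≈ 0.193

With I = (2/5)MR², the ratio k = I/(MR²) is 0.4.
Newton's second law down the slope: Mg sinθ − f = Ma. The torque equation fR = Iα (with α = a/R) gives f = kMa.
These give a = g sinθ/(1+k) and the required friction f = kMg sinθ/(1+k).
With N = Mg cosθ, the no-slip condition f ≤ μN gives μ_min = f/N = k tanθ/(1+k).
μ_min = 0.4 × tan34° / 1.4 ≈ 0.193.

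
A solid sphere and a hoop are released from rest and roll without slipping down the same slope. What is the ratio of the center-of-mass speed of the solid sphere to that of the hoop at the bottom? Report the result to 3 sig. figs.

v_ratio ≈ 1.20

Each satisfies Mgh = ½(1+k)Mv² with k = I/(MR²), so v ∝ 1/√(1+k).
For the solid sphere k = 0.4; for the hoop k = 1.
v₁/v₂ = √((1+k₂)/(1+k₁)) = √(2/1.4) ≈ 1.20.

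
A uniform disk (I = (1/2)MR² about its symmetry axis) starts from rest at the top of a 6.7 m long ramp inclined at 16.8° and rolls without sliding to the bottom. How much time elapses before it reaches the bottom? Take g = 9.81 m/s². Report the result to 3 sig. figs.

t ≈ 2.66 s

For this body I = (1/2)MR², i.e. k = I/(MR²) = 0.5.
Along the incline Mg sinθ − f = Ma, and torque about the center fR = Iα = kMR²(a/R) gives f = kMa.
Hence a = g sinθ/(1+k) = 9.81×sin16.8°/1.5 = 1.89 m/s².
Starting from rest, L = ½at², so t = √(2L/a) = √(2×6.7/1.89) ≈ 2.66 s.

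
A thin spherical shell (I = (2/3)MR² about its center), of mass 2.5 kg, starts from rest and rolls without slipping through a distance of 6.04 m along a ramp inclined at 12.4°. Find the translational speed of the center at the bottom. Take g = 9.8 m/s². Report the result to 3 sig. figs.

v ≈ 3.91 m/s

Here I = (2/3)MR², so the shape factor k = I/(MR²) = 2/3.
Since it rolls without slipping, ω = v/R and KE = ½Mv² + ½Iω² = ½(1+k)Mv² = (5/6)Mv².
The vertical drop is h = L sinθ = 6.04 × sin12.4° = 1.297 m.
Setting Mgh = (5/6)Mv² gives v = √(2gh/(1+k)) = √(2·9.8·1.297/1.667) ≈ 3.91 m/s.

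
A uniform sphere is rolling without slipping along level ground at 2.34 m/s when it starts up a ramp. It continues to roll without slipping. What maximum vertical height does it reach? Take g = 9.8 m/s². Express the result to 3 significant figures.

Here I = (2/5)MR², so the shape factor k = I/(MR²) = 0.4.
The rolling condition ω = v/R makes the rotational term ½I(v/R)² = ½kMv², so KE_total = ½(1+k)Mv² = (7/10)Mv².
At the top the kinetic energy is zero, so (7/10)Mv₀² = Mgh.
Thus h = (1+k)v₀²/(2g) = 1.4 × 2.34² / (2 × 9.8) ≈ 0.391 m.

h ≈ 0.391 m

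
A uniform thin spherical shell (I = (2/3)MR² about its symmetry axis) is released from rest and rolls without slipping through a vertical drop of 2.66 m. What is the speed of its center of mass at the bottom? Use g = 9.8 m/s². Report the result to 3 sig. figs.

v ≈ 5.59 m/s

The moment of inertia is (2/3)MR², giving k ≡ I/(MR²) = 2/3.
Pure rolling means v = ωR; then KE = ½Mv² + ½I(v/R)² = ½(1+k)Mv² = (5/6)Mv².
Setting Mgh = (5/6)Mv² gives v = √(2gh/(1+k)) = √(2·9.8·2.66/1.667) ≈ 5.59 m/s.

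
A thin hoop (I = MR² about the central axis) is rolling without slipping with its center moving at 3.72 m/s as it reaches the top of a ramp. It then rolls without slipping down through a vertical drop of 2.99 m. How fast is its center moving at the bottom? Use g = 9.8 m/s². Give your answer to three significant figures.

Here I = MR², so the shape factor k = I/(MR²) = 1.
Pure rolling means v = ωR; then KE = ½Mv² + ½I(v/R)² = ½(1+k)Mv² = Mv².
Energy conservation: Mv₀² + Mgh = Mv², so v² = v₀² + 2gh/(1+k).
v = √(3.72² + 2×9.8×2.99/2) = √43.14 ≈ 6.57 m/s.

v ≈ 6.57 m/s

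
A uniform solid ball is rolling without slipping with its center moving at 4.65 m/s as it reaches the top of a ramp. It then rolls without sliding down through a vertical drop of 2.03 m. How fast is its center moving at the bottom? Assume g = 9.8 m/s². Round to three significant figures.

v ≈ 7.07 m/s

For this body I = (2/5)MR², i.e. k = I/(MR²) = 0.4.
The rolling condition ω = v/R makes the rotational term ½I(v/R)² = ½kMv², so KE_total = ½(1+k)Mv² = (7/10)Mv².
Energy conservation: (7/10)Mv₀² + Mgh = (7/10)Mv², so v² = v₀² + 2gh/(1+k).
v = √(4.65² + 2×9.8×2.03/1.4) = √50.04 ≈ 7.07 m/s.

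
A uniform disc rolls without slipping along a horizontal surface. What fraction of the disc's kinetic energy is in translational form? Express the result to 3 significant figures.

Here I = (1/2)MR², so the shape factor k = I/(MR²) = 0.5.
Since ω = v/R, the translational part is ½Mv² and the rotational part is ½I(v/R)² = ½kMv²; the total is ½(1+k)Mv².
The translational fraction is therefore 1/(1+k) = 1/1.5 ≈ 0.667.

fraction ≈ 0.667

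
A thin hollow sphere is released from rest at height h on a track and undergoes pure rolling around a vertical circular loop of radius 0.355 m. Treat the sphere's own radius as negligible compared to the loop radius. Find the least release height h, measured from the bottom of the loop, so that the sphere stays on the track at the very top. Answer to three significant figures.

h_min ≈ 1.01 m

For this body I = (2/3)MR², i.e. k = I/(MR²) = 2/3.
At the top, contact is just lost when gravity alone supplies the centripetal force: Mg = Mv_top²/r, i.e. v_top² = gr.
With ω = v/R, the kinetic energy at speed v is ½(1+k)Mv² = (5/6)Mv².
Energy conservation from release (height h) to the top (height 2r): Mgh = Mg(2r) + (5/6)M·gr.
Thus h_min = 2r + (1+k)r/2 = r(2 + 1.667/2) = 0.355 × 2.833 ≈ 1.01 m.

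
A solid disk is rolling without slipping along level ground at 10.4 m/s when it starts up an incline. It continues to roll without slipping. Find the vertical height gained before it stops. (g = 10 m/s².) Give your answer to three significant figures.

h ≈ 8.11 m

The moment of inertia is (1/2)MR², giving k ≡ I/(MR²) = 0.5.
The rolling condition ω = v/R makes the rotational term ½I(v/R)² = ½kMv², so KE_total = ½(1+k)Mv² = (3/4)Mv².
At the top the kinetic energy is zero, so (3/4)Mv₀² = Mgh.
Thus h = (1+k)v₀²/(2g) = 1.5 × 10.4² / (2 × 10) ≈ 8.11 m.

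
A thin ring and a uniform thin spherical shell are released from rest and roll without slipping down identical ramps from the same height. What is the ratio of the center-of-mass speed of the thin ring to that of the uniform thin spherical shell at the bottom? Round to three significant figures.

Each satisfies Mgh = ½(1+k)Mv² with k = I/(MR²), so v ∝ 1/√(1+k).
For the thin ring k = 1; for the uniform thin spherical shell k = 2/3.
v₁/v₂ = √((1+k₂)/(1+k₁)) = √(1.667/2) ≈ 0.913.

v_ratio ≈ 0.913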